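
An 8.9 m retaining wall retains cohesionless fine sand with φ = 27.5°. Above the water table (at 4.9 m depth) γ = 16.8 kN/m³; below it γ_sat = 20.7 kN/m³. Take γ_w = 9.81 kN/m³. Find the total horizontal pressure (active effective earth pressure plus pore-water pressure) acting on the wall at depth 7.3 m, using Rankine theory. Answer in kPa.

63.5 kPa

K_a = (1 − sin φ)/(1 + sin φ) = 0.3682.
γ' = 20.7 − 9.81 = 10.89 kN/m³.
Effective vertical stress at 7.3 m: σ'_v = 16.8×4.9 + 10.89×2.40 = 108.5 kPa.
σ'_h = K_a σ'_v = 0.3682 × 108.5 = 39.94 kPa; u = γ_w × 2.40 = 23.54 kPa.
Total σ_h = 39.94 + 23.54 = 63.48 kPa.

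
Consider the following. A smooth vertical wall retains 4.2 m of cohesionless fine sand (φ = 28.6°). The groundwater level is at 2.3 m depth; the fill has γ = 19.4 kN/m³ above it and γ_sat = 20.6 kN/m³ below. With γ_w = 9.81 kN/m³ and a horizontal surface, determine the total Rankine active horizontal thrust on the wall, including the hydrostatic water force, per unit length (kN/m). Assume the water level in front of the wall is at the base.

K_a = tan²(45° − φ/2) = 0.3525.
γ' = 20.6 − 9.81 = 10.79 kN/m³. Depth below WT = 1.9 m.
σ'_h at WT = K_a γ d_w = 15.73 kPa; at base = 15.73 + K_a γ' × 1.9 = 22.96 kPa.
P₁ (0–2.3 m) = ½×15.73×2.3 = 18.09. P₂ (2.3–4.2 m) = ½(15.73+22.96)×1.9 = 36.75.
P_w = ½ γ_w h₂² = 0.5×9.81×1.9² = 17.71. Total = 18.09+36.75+17.71 = 72.55 kN/m.

72.6 kN/m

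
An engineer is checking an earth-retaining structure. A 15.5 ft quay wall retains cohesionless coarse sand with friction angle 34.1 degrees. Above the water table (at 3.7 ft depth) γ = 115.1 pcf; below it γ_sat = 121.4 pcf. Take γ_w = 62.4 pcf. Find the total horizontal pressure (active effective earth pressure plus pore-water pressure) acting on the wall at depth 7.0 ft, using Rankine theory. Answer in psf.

K_a = (1 − sin φ)/(1 + sin φ) = 0.2815.
γ' = 121.4 − 62.4 = 59.00 pcf.
Effective vertical stress at 7.0 ft: σ'_v = 115.1×3.7 + 59.00×3.30 = 620.6 psf.
σ'_h = K_a σ'_v = 0.2815 × 620.6 = 174.7 psf; u = γ_w × 3.30 = 205.9 psf.
Total σ_h = 174.7 + 205.9 = 380.6 psf.

381 psf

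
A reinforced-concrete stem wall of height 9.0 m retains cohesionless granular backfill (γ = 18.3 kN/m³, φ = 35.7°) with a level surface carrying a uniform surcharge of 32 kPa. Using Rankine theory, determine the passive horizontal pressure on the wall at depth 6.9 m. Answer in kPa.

K_p = (1 + sin φ)/(1 − sin φ) = 3.802.
σ_v = γz + q = 18.3 × 6.9 + 32 = 158.3 kPa.
σ_h = K_p σ_v = 3.802 × 158.3 = 601.8 kPa.

602 kPa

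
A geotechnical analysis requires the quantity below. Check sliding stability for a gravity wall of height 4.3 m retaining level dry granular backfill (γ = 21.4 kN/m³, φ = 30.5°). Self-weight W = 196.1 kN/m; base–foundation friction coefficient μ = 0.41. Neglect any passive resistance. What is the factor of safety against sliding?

1.24

K_a = tan²(45° − 30.5°/2) = 0.3267.
P_a = ½K_aγH² = 0.5×0.3267×21.4×4.3² = 64.63 kN/m, acting at H/3 = 1.433 m above the base.
FS_sliding = μW / P_a = 0.41×196.1 / 64.63 = 1.244.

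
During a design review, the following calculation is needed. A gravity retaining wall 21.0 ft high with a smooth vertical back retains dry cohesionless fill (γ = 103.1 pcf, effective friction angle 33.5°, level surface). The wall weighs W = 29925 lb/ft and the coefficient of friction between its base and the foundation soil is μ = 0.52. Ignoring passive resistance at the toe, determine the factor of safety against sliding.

K_a = tan²(45° − 33.5°/2) = 0.2887.
P_a = ½K_aγH² = 0.5×0.2887×103.1×21.0² = 6563 lb/ft, acting at H/3 = 7.000 ft above the base.
FS_sliding = μW / P_a = 0.52×29925 / 6563 = 2.371.

2.37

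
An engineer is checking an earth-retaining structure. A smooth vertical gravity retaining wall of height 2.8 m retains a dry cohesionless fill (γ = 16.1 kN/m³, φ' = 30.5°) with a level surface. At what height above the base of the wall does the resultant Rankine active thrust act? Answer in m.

0.933 m

K_a = 0.3267.
The pressure distribution is triangular, so the resultant acts at H/3 above the base = 2.8/3 = 0.9333 m.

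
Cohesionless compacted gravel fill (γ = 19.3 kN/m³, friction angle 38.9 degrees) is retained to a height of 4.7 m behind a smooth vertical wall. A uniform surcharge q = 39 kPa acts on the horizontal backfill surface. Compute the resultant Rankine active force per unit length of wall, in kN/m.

K_a = tan²(45° − φ/2) = 0.2285.
Soil triangle: ½ K_a γ H² = 0.5×0.2285×19.3×4.7² = 48.72 kN/m.
Surcharge rectangle: K_a q H = 0.2285×39×4.7 = 41.89 kN/m.
Total = 48.72 + 41.89 = 90.60 kN/m.

90.6 kN/m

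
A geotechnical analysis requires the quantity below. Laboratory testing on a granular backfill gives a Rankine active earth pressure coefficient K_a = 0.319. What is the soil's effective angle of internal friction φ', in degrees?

K_a = tan²(45° − φ/2) ⇒ 45° − φ/2 = arctan(√0.319) = 29.46°.
φ = 2(45° − 29.46°) = 31.08°.

31.1°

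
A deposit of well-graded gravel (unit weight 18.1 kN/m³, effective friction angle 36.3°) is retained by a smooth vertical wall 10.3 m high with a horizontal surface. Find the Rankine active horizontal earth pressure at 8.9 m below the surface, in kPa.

K_a = (1 − sin φ)/(1 + sin φ) = 0.2563.
σ_h = K_a γ z = 0.2563 × 18.1 × 8.9 = 41.28 kPa.

41.3 kPa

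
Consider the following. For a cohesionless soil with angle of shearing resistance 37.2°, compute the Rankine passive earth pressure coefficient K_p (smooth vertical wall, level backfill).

K_p = (1 + sin φ)/(1 − sin φ) = tan²(45° + 37.2°/2) = 4.058.

4.06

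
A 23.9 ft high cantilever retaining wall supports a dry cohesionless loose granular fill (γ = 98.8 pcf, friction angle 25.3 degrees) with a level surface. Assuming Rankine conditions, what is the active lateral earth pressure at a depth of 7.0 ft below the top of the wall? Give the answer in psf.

277 psf

K_a = (1 − sin φ)/(1 + sin φ) = 0.4012.
σ_h = K_a γ z = 0.4012 × 98.8 × 7.0 = 277.5 psf.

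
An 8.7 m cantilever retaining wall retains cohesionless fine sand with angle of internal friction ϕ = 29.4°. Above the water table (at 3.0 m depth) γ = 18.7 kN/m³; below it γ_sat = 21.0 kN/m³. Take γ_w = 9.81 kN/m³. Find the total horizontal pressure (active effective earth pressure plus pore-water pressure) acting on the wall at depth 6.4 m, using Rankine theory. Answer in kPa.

K_a = (1 − sin φ)/(1 + sin φ) = 0.3415.
γ' = 21.0 − 9.81 = 11.19 kN/m³.
Effective vertical stress at 6.4 m: σ'_v = 18.7×3.0 + 11.19×3.40 = 94.15 kPa.
σ'_h = K_a σ'_v = 0.3415 × 94.15 = 32.15 kPa; u = γ_w × 3.40 = 33.35 kPa.
Total σ_h = 32.15 + 33.35 = 65.50 kPa.

65.5 kPa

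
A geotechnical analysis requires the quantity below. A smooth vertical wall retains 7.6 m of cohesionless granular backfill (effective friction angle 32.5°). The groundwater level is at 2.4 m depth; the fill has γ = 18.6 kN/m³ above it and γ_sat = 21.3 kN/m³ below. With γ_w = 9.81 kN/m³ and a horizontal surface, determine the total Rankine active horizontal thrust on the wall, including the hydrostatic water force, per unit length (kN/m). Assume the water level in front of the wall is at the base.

265 kN/m

K_a = tan²(45° − φ/2) = 0.3010.
γ' = 21.3 − 9.81 = 11.49 kN/m³. Depth below WT = 5.2 m.
σ'_h at WT = K_a γ d_w = 13.44 kPa; at base = 13.44 + K_a γ' × 5.2 = 31.42 kPa.
P₁ (0–2.4 m) = ½×13.44×2.4 = 16.12. P₂ (2.4–7.6 m) = ½(13.44+31.42)×5.2 = 116.6.
P_w = ½ γ_w h₂² = 0.5×9.81×5.2² = 132.6. Total = 16.12+116.6+132.6 = 265.4 kN/m.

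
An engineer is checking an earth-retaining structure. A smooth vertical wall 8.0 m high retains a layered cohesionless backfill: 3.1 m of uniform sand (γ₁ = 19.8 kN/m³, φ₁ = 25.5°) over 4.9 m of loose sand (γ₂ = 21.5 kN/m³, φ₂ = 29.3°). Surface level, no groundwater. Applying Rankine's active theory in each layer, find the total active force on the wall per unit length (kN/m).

229 kN/m

K_a1 = tan²(45°−25.5°/2) = 0.3981; K_a2 = tan²(45°−29.3°/2) = 0.3428.
Layer 1: σ at base = K_a1 γ₁ h₁ = 24.44 kPa; P₁ = ½×24.44×3.1 = 37.87.
Layer 2: σ_v at top = γ₁h₁ = 61.38; σ_h top = K_a2×61.38 = 21.04; σ_h base = K_a2×(61.38+21.5×4.9) = 57.16.
P₂ = ½(21.04+57.16)×4.9 = 191.6. Total P_a = 37.87+191.6 = 229.5 kN/m.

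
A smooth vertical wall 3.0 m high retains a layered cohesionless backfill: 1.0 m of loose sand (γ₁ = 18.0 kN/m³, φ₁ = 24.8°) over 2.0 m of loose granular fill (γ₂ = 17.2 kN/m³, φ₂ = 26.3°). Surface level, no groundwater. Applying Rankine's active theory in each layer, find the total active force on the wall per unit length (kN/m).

30.9 kN/m

K_a1 = tan²(45°−24.8°/2) = 0.4090; K_a2 = tan²(45°−26.3°/2) = 0.3859.
Layer 1: σ at base = K_a1 γ₁ h₁ = 7.362 kPa; P₁ = ½×7.362×1.0 = 3.681.
Layer 2: σ_v at top = γ₁h₁ = 18.00; σ_h top = K_a2×18.00 = 6.947; σ_h base = K_a2×(18.00+17.2×2.0) = 20.22.
P₂ = ½(6.947+20.22)×2.0 = 27.17. Total P_a = 3.681+27.17 = 30.85 kN/m.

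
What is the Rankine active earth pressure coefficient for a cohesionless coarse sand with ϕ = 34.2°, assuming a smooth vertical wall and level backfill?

K_a = tan²(45° − φ/2) = tan²(27.90°) = 0.2803.

0.280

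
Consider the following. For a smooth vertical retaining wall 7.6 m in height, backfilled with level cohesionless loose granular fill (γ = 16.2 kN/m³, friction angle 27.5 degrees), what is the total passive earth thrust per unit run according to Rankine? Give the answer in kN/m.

1270 kN/m

K_p = tan²(45° + φ/2) = 2.716.
P_p = ½ K_p γ H² = 0.5 × 2.716 × 16.2 × 7.6² = 1271 kN/m.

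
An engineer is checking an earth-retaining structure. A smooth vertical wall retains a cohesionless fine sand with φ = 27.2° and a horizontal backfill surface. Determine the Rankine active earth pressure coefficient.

K_a = (1 − sin φ)/(1 + sin φ) = (1 − sin 27.2°)/(1 + sin 27.2°) = 0.3726.

0.373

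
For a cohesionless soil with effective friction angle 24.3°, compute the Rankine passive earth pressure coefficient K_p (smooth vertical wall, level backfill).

2.40

K_p = (1 + sin φ)/(1 − sin φ) = tan²(45° + 24.3°/2) = 2.399.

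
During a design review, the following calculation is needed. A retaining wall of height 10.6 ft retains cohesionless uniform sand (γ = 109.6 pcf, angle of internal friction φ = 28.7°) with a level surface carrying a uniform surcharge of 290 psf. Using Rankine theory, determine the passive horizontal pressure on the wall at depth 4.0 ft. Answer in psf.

K_p = (1 + sin φ)/(1 − sin φ) = 2.848.
σ_v = γz + q = 109.6 × 4.0 + 290 = 728.4 psf.
σ_h = K_p σ_v = 2.848 × 728.4 = 2074 psf.

2070 psf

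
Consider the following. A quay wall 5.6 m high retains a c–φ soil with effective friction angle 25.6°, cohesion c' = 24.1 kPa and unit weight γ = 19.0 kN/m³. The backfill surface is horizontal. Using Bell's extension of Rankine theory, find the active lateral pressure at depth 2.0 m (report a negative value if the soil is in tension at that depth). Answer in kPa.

K_a = (1 − sin φ)/(1 + sin φ) = 0.3966.
σ_a = K_a γ z − 2c√K_a = 0.3966×19.0×2.0 − 2×24.1×0.6297 = -15.28 kPa.

-15.3 kPa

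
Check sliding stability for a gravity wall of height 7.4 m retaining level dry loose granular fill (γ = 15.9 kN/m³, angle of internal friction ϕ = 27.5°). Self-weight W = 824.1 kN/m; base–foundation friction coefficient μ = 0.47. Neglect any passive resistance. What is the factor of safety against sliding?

2.42

K_a = tan²(45° − 27.5°/2) = 0.3682.
P_a = ½K_aγH² = 0.5×0.3682×15.9×7.4² = 160.3 kN/m, acting at H/3 = 2.467 m above the base.
FS_sliding = μW / P_a = 0.47×824.1 / 160.3 = 2.416.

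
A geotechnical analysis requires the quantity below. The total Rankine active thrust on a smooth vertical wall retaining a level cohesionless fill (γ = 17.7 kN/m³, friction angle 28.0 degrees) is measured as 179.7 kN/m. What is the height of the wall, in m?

7.50 m

K_a = 0.3610. P_a = ½ K_a γ H² ⇒ H = √(2P_a/(K_a γ)).
H = √(2×179.7/(0.3610×17.7)) = 7.499 m.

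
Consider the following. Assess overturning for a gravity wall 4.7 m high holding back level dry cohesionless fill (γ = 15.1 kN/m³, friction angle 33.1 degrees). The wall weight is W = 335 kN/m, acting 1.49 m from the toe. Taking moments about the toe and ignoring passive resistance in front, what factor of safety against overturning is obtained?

6.51

K_a = tan²(45° − 33.1°/2) = 0.2936.
P_a = ½K_aγH² = 0.5×0.2936×15.1×4.7² = 48.96 kN/m, acting at H/3 = 1.567 m above the base.
Overturning moment M_o = P_a × H/3 = 48.96 × 1.567 = 76.71.
Resisting moment M_r = W × 1.49 = 335 × 1.49 = 499.1.
FS_overturning = M_r/M_o = 499.1/76.71 = 6.507.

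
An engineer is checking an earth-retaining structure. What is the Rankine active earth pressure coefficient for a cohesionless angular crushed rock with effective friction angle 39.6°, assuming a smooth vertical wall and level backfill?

K_a = (1 − sin φ)/(1 + sin φ) = (1 − sin 39.6°)/(1 + sin 39.6°) = 0.2214.

0.221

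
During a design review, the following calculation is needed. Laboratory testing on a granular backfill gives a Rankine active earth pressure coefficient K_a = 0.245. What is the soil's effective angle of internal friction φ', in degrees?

K_a = tan²(45° − φ/2) ⇒ 45° − φ/2 = arctan(√0.245) = 26.33°.
φ = 2(45° − 26.33°) = 37.33°.

37.3°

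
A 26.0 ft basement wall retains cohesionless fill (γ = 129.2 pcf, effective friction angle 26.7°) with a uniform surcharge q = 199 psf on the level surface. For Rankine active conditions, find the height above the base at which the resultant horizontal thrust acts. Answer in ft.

9.13 ft

K_a = 0.3800.
Triangular part P₁ = ½K_aγH² = 16590 at H/3 = 8.667 ft; rectangular part P₂ = K_a q H = 1966 at H/2 = 13.00 ft.
ȳ = (P₁·8.667 + P₂·13.00)/(P₁+P₂) = 9.126 ft.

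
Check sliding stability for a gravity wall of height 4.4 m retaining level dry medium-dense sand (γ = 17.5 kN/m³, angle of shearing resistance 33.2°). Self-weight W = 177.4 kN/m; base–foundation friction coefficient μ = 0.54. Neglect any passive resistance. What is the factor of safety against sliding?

K_a = tan²(45° − 33.2°/2) = 0.2924.
P_a = ½K_aγH² = 0.5×0.2924×17.5×4.4² = 49.52 kN/m, acting at H/3 = 1.467 m above the base.
FS_sliding = μW / P_a = 0.54×177.4 / 49.52 = 1.934.

1.93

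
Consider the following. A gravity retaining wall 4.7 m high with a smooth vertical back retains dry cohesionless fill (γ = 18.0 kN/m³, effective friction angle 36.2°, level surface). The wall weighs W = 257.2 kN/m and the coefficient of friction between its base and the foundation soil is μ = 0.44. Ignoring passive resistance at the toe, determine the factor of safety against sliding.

K_a = tan²(45° − 36.2°/2) = 0.2574.
P_a = ½K_aγH² = 0.5×0.2574×18.0×4.7² = 51.17 kN/m, acting at H/3 = 1.567 m above the base.
FS_sliding = μW / P_a = 0.44×257.2 / 51.17 = 2.212.

2.21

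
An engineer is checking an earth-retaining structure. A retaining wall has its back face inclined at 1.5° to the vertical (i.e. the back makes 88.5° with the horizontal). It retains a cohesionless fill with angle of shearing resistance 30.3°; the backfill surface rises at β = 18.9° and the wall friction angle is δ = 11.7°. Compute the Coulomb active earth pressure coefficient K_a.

K_a = sin²(α+φ) / [sin²α · sin(α−δ) · (1 + √{sin(φ+δ)sin(φ−β) / (sin(α−δ)sin(α+β))})²].
With α = 88.5°, φ = 30.3°, δ = 11.7°, β = 18.9°: K_a = 0.4161.

0.416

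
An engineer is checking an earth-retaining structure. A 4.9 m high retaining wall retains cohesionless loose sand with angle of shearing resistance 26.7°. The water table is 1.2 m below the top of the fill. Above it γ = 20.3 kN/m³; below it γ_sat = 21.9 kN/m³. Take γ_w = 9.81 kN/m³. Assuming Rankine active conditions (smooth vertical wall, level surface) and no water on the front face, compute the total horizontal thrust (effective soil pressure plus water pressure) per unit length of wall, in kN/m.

138 kN/m

K_a = tan²(45° − φ/2) = 0.3800.
γ' = 21.9 − 9.81 = 12.09 kN/m³. Depth below WT = 3.7 m.
σ'_h at WT = K_a γ d_w = 9.256 kPa; at base = 9.256 + K_a γ' × 3.7 = 26.25 kPa.
P₁ (0–1.2 m) = ½×9.256×1.2 = 5.553. P₂ (1.2–4.9 m) = ½(9.256+26.25)×3.7 = 65.69.
P_w = ½ γ_w h₂² = 0.5×9.81×3.7² = 67.15. Total = 5.553+65.69+67.15 = 138.4 kN/m.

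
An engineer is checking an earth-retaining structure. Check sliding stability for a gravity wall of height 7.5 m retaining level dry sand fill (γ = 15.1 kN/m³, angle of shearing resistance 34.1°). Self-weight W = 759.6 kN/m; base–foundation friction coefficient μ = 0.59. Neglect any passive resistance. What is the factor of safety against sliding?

K_a = tan²(45° − 34.1°/2) = 0.2815.
P_a = ½K_aγH² = 0.5×0.2815×15.1×7.5² = 119.6 kN/m, acting at H/3 = 2.500 m above the base.
FS_sliding = μW / P_a = 0.59×759.6 / 119.6 = 3.748.

3.75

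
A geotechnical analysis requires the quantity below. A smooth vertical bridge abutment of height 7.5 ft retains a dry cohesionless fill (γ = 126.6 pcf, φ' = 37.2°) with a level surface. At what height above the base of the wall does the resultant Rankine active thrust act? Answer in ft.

K_a = 0.2464.
The pressure distribution is triangular, so the resultant acts at H/3 above the base = 7.5/3 = 2.500 ft.

2.50 ft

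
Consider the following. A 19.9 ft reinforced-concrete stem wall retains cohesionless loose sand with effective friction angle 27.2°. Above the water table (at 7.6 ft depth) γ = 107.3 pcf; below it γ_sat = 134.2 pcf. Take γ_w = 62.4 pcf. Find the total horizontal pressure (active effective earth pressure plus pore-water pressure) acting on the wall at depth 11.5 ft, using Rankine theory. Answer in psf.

652 psf

K_a = (1 − sin φ)/(1 + sin φ) = 0.3726.
γ' = 134.2 − 62.4 = 71.80 pcf.
Effective vertical stress at 11.5 ft: σ'_v = 107.3×7.6 + 71.80×3.90 = 1096 psf.
σ'_h = K_a σ'_v = 0.3726 × 1096 = 408.2 psf; u = γ_w × 3.90 = 243.4 psf.
Total σ_h = 408.2 + 243.4 = 651.5 psf.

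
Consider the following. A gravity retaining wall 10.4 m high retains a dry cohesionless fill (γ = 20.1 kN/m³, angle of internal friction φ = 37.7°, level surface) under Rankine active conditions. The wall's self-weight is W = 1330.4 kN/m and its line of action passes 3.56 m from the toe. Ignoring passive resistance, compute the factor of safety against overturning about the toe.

K_a = tan²(45° − 37.7°/2) = 0.2411.
P_a = ½K_aγH² = 0.5×0.2411×20.1×10.4² = 262.0 kN/m, acting at H/3 = 3.467 m above the base.
Overturning moment M_o = P_a × H/3 = 262.0 × 3.467 = 908.4.
Resisting moment M_r = W × 3.56 = 1330.4 × 3.56 = 4736.
FS_overturning = M_r/M_o = 4736/908.4 = 5.214.

5.21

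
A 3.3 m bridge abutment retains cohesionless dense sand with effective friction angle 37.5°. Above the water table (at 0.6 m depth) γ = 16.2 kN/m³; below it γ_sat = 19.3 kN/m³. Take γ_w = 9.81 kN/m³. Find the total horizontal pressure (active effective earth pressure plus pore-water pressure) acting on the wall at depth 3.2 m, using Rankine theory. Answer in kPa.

K_a = (1 − sin φ)/(1 + sin φ) = 0.2432.
γ' = 19.3 − 9.81 = 9.490 kN/m³.
Effective vertical stress at 3.2 m: σ'_v = 16.2×0.6 + 9.490×2.60 = 34.39 kPa.
σ'_h = K_a σ'_v = 0.2432 × 34.39 = 8.364 kPa; u = γ_w × 2.60 = 25.51 kPa.
Total σ_h = 8.364 + 25.51 = 33.87 kPa.

33.9 kPa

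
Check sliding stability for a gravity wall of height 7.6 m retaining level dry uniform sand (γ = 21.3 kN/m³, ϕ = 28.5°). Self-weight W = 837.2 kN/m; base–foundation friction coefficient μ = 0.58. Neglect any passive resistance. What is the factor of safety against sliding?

2.23

K_a = tan²(45° − 28.5°/2) = 0.3540.
P_a = ½K_aγH² = 0.5×0.3540×21.3×7.6² = 217.7 kN/m, acting at H/3 = 2.533 m above the base.
FS_sliding = μW / P_a = 0.58×837.2 / 217.7 = 2.230.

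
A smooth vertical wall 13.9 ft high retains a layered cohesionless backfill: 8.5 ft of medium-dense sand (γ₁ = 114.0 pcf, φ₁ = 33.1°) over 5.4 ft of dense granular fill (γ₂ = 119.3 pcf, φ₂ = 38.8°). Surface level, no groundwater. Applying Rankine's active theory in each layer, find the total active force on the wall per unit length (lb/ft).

K_a1 = tan²(45°−33.1°/2) = 0.2936; K_a2 = tan²(45°−38.8°/2) = 0.2296.
Layer 1: σ at base = K_a1 γ₁ h₁ = 284.5 psf; P₁ = ½×284.5×8.5 = 1209.
Layer 2: σ_v at top = γ₁h₁ = 969.0; σ_h top = K_a2×969.0 = 222.4; σ_h base = K_a2×(969.0+119.3×5.4) = 370.3.
P₂ = ½(222.4+370.3)×5.4 = 1600. Total P_a = 1209+1600 = 2809 lb/ft.

2810 lb/ft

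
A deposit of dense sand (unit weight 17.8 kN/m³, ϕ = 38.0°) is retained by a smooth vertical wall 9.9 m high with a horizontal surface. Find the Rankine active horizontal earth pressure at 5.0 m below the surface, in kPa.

K_a = (1 − sin φ)/(1 + sin φ) = 0.2379.
σ_h = K_a γ z = 0.2379 × 17.8 × 5.0 = 21.17 kPa.

21.2 kPa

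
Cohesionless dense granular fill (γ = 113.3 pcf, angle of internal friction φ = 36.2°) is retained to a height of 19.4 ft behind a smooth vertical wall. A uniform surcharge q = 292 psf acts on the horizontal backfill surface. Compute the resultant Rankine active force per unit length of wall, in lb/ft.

K_a = tan²(45° − φ/2) = 0.2574.
Soil triangle: ½ K_a γ H² = 0.5×0.2574×113.3×19.4² = 5488 lb/ft.
Surcharge rectangle: K_a q H = 0.2574×292×19.4 = 1458 lb/ft.
Total = 5488 + 1458 = 6946 lb/ft.

6950 lb/ft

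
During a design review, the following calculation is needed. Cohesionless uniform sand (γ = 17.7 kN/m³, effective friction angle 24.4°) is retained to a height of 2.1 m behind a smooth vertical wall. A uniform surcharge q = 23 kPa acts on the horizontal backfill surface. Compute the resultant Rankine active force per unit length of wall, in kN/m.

36.3 kN/m

K_a = tan²(45° − φ/2) = 0.4153.
Soil triangle: ½ K_a γ H² = 0.5×0.4153×17.7×2.1² = 16.21 kN/m.
Surcharge rectangle: K_a q H = 0.4153×23×2.1 = 20.06 kN/m.
Total = 16.21 + 20.06 = 36.27 kN/m.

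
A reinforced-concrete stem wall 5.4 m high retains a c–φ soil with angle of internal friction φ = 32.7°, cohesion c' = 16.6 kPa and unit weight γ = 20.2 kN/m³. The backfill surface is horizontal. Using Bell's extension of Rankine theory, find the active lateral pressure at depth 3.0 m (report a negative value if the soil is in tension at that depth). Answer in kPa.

K_a = (1 − sin φ)/(1 + sin φ) = 0.2985.
σ_a = K_a γ z − 2c√K_a = 0.2985×20.2×3.0 − 2×16.6×0.5464 = -0.04981 kPa.

-0.0498 kPa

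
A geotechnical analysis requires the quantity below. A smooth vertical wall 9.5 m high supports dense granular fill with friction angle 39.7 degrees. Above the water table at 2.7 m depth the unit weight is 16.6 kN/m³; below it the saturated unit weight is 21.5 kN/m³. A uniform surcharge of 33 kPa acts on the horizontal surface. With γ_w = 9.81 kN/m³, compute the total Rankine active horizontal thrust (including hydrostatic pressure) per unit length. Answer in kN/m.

K_a = tan²(45° − φ/2) = 0.2204.
γ' = 21.5 − 9.81 = 11.69 kN/m³. h₂ = H − d_w = 6.8 m.
σ'_h: at surface K_a·q = 7.274; at WT K_a(q+γd_w) = 17.15; at base K_a(q+γd_w+γ'h₂) = 34.68 kPa.
P₁ = ½(7.274+17.15)×2.7 = 32.98; P₂ = ½(17.15+34.68)×6.8 = 176.2; P_w = ½γ_w h₂² = 226.8.
Total = 32.98+176.2+226.8 = 436.0 kN/m.

436 kN/m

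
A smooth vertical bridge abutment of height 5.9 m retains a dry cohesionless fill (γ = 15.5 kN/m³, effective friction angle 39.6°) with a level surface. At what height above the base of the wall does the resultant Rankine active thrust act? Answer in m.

K_a = 0.2214.
The pressure distribution is triangular, so the resultant acts at H/3 above the base = 5.9/3 = 1.967 m.

1.97 m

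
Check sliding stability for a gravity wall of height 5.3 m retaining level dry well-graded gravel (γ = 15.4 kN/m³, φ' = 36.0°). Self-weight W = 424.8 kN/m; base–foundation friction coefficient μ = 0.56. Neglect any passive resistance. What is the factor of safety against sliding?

K_a = tan²(45° − 36.0°/2) = 0.2596.
P_a = ½K_aγH² = 0.5×0.2596×15.4×5.3² = 56.15 kN/m, acting at H/3 = 1.767 m above the base.
FS_sliding = μW / P_a = 0.56×424.8 / 56.15 = 4.236.

4.24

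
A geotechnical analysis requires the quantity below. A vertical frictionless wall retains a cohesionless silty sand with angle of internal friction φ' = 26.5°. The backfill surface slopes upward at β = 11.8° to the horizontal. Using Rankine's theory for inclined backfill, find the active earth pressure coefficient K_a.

0.414

K_a = cos β · (cos β − √(cos²β − cos²φ)) / (cos β + √(cos²β − cos²φ)).
cos β = 0.9789, cos φ = 0.8949, √(cos²β − cos²φ) = 0.3966.
K_a = 0.9789 × (0.9789 − 0.3966)/(0.9789 + 0.3966) = 0.4144.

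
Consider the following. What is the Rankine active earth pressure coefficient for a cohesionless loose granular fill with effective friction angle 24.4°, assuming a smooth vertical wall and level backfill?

K_a = (1 − sin φ)/(1 + sin φ) = (1 − sin 24.4°)/(1 + sin 24.4°) = 0.4153.

0.415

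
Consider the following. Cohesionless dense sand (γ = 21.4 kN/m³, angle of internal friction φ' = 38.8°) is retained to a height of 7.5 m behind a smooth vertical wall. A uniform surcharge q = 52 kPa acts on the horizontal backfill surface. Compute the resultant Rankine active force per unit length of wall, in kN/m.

K_a = tan²(45° − φ/2) = 0.2296.
Soil triangle: ½ K_a γ H² = 0.5×0.2296×21.4×7.5² = 138.2 kN/m.
Surcharge rectangle: K_a q H = 0.2296×52×7.5 = 89.53 kN/m.
Total = 138.2 + 89.53 = 227.7 kN/m.

228 kN/m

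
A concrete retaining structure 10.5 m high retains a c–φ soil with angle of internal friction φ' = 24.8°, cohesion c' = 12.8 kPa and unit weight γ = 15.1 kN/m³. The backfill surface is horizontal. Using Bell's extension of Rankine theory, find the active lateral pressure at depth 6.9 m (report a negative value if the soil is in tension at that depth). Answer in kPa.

26.2 kPa

K_a = (1 − sin φ)/(1 + sin φ) = 0.4090.
σ_a = K_a γ z − 2c√K_a = 0.4090×15.1×6.9 − 2×12.8×0.6395 = 26.24 kPa.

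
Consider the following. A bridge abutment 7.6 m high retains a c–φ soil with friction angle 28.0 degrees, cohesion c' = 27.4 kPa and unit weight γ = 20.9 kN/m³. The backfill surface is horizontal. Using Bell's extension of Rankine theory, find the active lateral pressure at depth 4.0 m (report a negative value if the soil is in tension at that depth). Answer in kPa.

K_a = (1 − sin φ)/(1 + sin φ) = 0.3610.
σ_a = K_a γ z − 2c√K_a = 0.3610×20.9×4.0 − 2×27.4×0.6009 = -2.745 kPa.

-2.74 kPa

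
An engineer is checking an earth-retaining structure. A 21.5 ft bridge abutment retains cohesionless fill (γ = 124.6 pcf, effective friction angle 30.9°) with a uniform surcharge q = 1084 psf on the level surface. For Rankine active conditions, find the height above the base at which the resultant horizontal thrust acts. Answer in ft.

8.77 ft

K_a = 0.3214.
Triangular part P₁ = ½K_aγH² = 9256 at H/3 = 7.167 ft; rectangular part P₂ = K_a q H = 7491 at H/2 = 10.75 ft.
ȳ = (P₁·7.167 + P₂·10.75)/(P₁+P₂) = 8.769 ft.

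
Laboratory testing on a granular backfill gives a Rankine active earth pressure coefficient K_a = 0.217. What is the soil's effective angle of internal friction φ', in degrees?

40.0°

K_a = tan²(45° − φ/2) ⇒ 45° − φ/2 = arctan(√0.217) = 24.98°.
φ = 2(45° − 24.98°) = 40.04°.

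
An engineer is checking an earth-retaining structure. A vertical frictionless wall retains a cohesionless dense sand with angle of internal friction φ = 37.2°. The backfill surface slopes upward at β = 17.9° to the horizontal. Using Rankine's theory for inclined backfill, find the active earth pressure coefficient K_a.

0.279

K_a = cos β · (cos β − √(cos²β − cos²φ)) / (cos β + √(cos²β − cos²φ)).
cos β = 0.9516, cos φ = 0.7965, √(cos²β − cos²φ) = 0.5206.
K_a = 0.9516 × (0.9516 − 0.5206)/(0.9516 + 0.5206) = 0.2785.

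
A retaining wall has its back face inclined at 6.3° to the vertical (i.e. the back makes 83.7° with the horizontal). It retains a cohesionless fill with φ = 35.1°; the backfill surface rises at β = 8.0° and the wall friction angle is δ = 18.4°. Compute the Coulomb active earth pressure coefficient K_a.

0.320

K_a = sin²(α+φ) / [sin²α · sin(α−δ) · (1 + √{sin(φ+δ)sin(φ−β) / (sin(α−δ)sin(α+β))})²].
With α = 83.7°, φ = 35.1°, δ = 18.4°, β = 8.0°: K_a = 0.3200.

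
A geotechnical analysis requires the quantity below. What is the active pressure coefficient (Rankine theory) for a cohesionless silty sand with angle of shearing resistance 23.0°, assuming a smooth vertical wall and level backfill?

0.438

K_a = tan²(45° − φ/2) = tan²(33.50°) = 0.4381.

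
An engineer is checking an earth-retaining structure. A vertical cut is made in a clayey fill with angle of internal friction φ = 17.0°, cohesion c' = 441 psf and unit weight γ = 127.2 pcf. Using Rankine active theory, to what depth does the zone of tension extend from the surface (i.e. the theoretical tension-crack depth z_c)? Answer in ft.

K_a = tan²(45° − 17.0°/2) = 0.5475; √K_a = 0.7400.
The active pressure is zero where K_a γ z = 2c√K_a, so z_c = 2c/(γ√K_a) = 2×441/(127.2×0.7400) = 9.371 ft.

9.37 ft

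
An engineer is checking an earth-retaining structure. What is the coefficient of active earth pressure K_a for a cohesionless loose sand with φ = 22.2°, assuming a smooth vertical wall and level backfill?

K_a = tan²(45° − φ/2) = tan²(33.90°) = 0.4515.

0.452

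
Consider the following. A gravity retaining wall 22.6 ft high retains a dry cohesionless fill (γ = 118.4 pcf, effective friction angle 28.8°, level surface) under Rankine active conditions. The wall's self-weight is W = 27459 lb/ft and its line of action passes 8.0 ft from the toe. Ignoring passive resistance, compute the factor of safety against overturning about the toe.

K_a = tan²(45° − 28.8°/2) = 0.3498.
P_a = ½K_aγH² = 0.5×0.3498×118.4×22.6² = 10580 lb/ft, acting at H/3 = 7.533 ft above the base.
Overturning moment M_o = P_a × H/3 = 10580 × 7.533 = 79670.
Resisting moment M_r = W × 8.0 = 27459 × 8.0 = 219700.
FS_overturning = M_r/M_o = 219700/79670 = 2.757.

2.76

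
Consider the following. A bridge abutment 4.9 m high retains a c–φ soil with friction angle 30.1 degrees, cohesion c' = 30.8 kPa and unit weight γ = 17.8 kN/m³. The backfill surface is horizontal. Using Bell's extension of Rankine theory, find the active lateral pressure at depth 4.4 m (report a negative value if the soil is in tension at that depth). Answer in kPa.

-9.49 kPa

K_a = (1 − sin φ)/(1 + sin φ) = 0.3320.
σ_a = K_a γ z − 2c√K_a = 0.3320×17.8×4.4 − 2×30.8×0.5762 = -9.492 kPa.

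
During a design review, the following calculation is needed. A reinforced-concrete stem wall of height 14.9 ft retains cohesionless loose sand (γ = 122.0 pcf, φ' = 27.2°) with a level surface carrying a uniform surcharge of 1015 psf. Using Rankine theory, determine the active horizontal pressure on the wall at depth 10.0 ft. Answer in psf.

833 psf

K_a = (1 − sin φ)/(1 + sin φ) = 0.3726.
σ_v = γz + q = 122.0 × 10.0 + 1015 = 2235 psf.
σ_h = K_a σ_v = 0.3726 × 2235 = 832.7 psf.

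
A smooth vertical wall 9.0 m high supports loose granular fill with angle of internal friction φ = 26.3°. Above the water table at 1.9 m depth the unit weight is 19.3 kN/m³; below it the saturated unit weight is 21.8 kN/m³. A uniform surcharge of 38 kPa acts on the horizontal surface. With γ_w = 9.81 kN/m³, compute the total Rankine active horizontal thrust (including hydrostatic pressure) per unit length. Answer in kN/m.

K_a = tan²(45° − φ/2) = 0.3859.
γ' = 21.8 − 9.81 = 11.99 kN/m³. h₂ = H − d_w = 7.1 m.
σ'_h: at surface K_a·q = 14.67; at WT K_a(q+γd_w) = 28.82; at base K_a(q+γd_w+γ'h₂) = 61.67 kPa.
P₁ = ½(14.67+28.82)×1.9 = 41.31; P₂ = ½(28.82+61.67)×7.1 = 321.2; P_w = ½γ_w h₂² = 247.3.
Total = 41.31+321.2+247.3 = 609.8 kN/m.

610 kN/m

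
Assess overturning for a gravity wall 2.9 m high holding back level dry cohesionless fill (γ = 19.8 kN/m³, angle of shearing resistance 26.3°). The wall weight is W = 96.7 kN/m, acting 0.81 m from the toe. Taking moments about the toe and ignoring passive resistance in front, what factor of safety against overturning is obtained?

K_a = tan²(45° − 26.3°/2) = 0.3859.
P_a = ½K_aγH² = 0.5×0.3859×19.8×2.9² = 32.13 kN/m, acting at H/3 = 0.9667 m above the base.
Overturning moment M_o = P_a × H/3 = 32.13 × 0.9667 = 31.06.
Resisting moment M_r = W × 0.81 = 96.7 × 0.81 = 78.33.
FS_overturning = M_r/M_o = 78.33/31.06 = 2.522.

2.52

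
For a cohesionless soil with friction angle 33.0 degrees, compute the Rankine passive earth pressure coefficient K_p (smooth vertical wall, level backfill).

3.39

K_p = (1 + sin φ)/(1 − sin φ) = tan²(45° + 33.0°/2) = 3.392.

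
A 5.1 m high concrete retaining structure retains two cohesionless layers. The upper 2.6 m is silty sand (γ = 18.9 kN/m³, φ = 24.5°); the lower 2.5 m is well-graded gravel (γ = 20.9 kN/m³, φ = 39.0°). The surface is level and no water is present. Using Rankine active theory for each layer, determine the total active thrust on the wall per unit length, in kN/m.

K_a1 = tan²(45°−24.5°/2) = 0.4137; K_a2 = tan²(45°−39.0°/2) = 0.2275.
Layer 1: σ at base = K_a1 γ₁ h₁ = 20.33 kPa; P₁ = ½×20.33×2.6 = 26.43.
Layer 2: σ_v at top = γ₁h₁ = 49.14; σ_h top = K_a2×49.14 = 11.18; σ_h base = K_a2×(49.14+20.9×2.5) = 23.07.
P₂ = ½(11.18+23.07)×2.5 = 42.81. Total P_a = 26.43+42.81 = 69.24 kN/m.

69.2 kN/m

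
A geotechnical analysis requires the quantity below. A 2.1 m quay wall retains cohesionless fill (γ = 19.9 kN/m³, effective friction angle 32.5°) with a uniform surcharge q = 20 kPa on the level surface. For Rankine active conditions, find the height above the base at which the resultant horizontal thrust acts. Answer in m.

K_a = 0.3010.
Triangular part P₁ = ½K_aγH² = 13.21 at H/3 = 0.7000 m; rectangular part P₂ = K_a q H = 12.64 at H/2 = 1.050 m.
ȳ = (P₁·0.7000 + P₂·1.050)/(P₁+P₂) = 0.8712 m.

0.871 m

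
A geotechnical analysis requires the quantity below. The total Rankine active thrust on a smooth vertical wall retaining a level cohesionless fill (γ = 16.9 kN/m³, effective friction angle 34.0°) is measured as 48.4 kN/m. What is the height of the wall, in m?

K_a = 0.2827. P_a = ½ K_a γ H² ⇒ H = √(2P_a/(K_a γ)).
H = √(2×48.4/(0.2827×16.9)) = 4.501 m.

4.50 m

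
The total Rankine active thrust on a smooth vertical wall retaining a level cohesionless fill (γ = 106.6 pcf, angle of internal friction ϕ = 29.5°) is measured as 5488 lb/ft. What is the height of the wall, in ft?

17.4 ft

K_a = 0.3401. P_a = ½ K_a γ H² ⇒ H = √(2P_a/(K_a γ)).
H = √(2×5488/(0.3401×106.6)) = 17.40 ft.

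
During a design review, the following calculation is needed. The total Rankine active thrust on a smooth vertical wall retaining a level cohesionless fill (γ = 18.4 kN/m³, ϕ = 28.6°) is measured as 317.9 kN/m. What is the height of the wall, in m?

K_a = 0.3525. P_a = ½ K_a γ H² ⇒ H = √(2P_a/(K_a γ)).
H = √(2×317.9/(0.3525×18.4)) = 9.900 m.

9.90 m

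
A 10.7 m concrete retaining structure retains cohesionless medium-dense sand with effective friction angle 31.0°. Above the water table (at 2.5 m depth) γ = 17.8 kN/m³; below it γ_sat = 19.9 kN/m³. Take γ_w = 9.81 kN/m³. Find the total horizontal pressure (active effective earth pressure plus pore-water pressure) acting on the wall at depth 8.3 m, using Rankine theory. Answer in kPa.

89.9 kPa

K_a = (1 − sin φ)/(1 + sin φ) = 0.3201.
γ' = 19.9 − 9.81 = 10.09 kN/m³.
Effective vertical stress at 8.3 m: σ'_v = 17.8×2.5 + 10.09×5.80 = 103.0 kPa.
σ'_h = K_a σ'_v = 0.3201 × 103.0 = 32.98 kPa; u = γ_w × 5.80 = 56.90 kPa.
Total σ_h = 32.98 + 56.90 = 89.88 kPa.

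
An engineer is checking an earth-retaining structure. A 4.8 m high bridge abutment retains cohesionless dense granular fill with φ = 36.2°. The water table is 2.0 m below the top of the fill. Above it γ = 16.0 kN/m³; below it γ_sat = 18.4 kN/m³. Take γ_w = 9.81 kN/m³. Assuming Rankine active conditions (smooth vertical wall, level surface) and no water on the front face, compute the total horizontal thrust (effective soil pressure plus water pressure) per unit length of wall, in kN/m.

K_a = tan²(45° − φ/2) = 0.2574.
γ' = 18.4 − 9.81 = 8.590 kN/m³. Depth below WT = 2.8 m.
σ'_h at WT = K_a γ d_w = 8.236 kPa; at base = 8.236 + K_a γ' × 2.8 = 14.43 kPa.
P₁ (0–2.0 m) = ½×8.236×2.0 = 8.236. P₂ (2.0–4.8 m) = ½(8.236+14.43)×2.8 = 31.73.
P_w = ½ γ_w h₂² = 0.5×9.81×2.8² = 38.46. Total = 8.236+31.73+38.46 = 78.42 kN/m.

78.4 kN/m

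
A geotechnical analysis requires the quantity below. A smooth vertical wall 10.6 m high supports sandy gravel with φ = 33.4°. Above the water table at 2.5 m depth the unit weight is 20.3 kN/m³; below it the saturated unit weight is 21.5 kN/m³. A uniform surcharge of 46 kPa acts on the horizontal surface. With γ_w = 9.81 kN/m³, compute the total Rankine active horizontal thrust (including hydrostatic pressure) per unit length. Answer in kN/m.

712 kN/m

K_a = tan²(45° − φ/2) = 0.2899.
γ' = 21.5 − 9.81 = 11.69 kN/m³. h₂ = H − d_w = 8.1 m.
σ'_h: at surface K_a·q = 13.34; at WT K_a(q+γd_w) = 28.05; at base K_a(q+γd_w+γ'h₂) = 55.50 kPa.
P₁ = ½(13.34+28.05)×2.5 = 51.73; P₂ = ½(28.05+55.50)×8.1 = 338.4; P_w = ½γ_w h₂² = 321.8.
Total = 51.73+338.4+321.8 = 711.9 kN/m.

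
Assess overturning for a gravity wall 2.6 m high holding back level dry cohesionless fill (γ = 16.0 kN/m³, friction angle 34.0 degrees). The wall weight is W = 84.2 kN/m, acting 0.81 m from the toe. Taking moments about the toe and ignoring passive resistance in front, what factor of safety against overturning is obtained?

K_a = tan²(45° − 34.0°/2) = 0.2827.
P_a = ½K_aγH² = 0.5×0.2827×16.0×2.6² = 15.29 kN/m, acting at H/3 = 0.8667 m above the base.
Overturning moment M_o = P_a × H/3 = 15.29 × 0.8667 = 13.25.
Resisting moment M_r = W × 0.81 = 84.2 × 0.81 = 68.20.
FS_overturning = M_r/M_o = 68.20/13.25 = 5.147.

5.15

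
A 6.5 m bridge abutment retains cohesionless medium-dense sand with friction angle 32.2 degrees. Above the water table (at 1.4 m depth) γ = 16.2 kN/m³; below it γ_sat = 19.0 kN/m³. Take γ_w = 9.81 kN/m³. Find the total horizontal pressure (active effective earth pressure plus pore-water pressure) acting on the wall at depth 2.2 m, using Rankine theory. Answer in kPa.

17.0 kPa

K_a = (1 − sin φ)/(1 + sin φ) = 0.3047.
γ' = 19.0 − 9.81 = 9.190 kN/m³.
Effective vertical stress at 2.2 m: σ'_v = 16.2×1.4 + 9.190×0.800 = 30.03 kPa.
σ'_h = K_a σ'_v = 0.3047 × 30.03 = 9.152 kPa; u = γ_w × 0.800 = 7.848 kPa.
Total σ_h = 9.152 + 7.848 = 17.00 kPa.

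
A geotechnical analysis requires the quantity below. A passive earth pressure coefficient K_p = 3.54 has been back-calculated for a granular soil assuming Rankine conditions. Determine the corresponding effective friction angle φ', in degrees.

K_p = (1+sin φ)/(1−sin φ) ⇒ sin φ = (K_p − 1)/(K_p + 1) = 0.5595.
φ = arcsin(0.5595) = 34.02°.

34.0°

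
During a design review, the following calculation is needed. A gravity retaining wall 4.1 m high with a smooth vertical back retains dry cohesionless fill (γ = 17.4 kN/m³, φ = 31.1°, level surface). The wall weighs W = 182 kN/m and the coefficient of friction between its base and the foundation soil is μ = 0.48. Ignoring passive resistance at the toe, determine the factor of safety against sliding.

K_a = tan²(45° − 31.1°/2) = 0.3188.
P_a = ½K_aγH² = 0.5×0.3188×17.4×4.1² = 46.62 kN/m, acting at H/3 = 1.367 m above the base.
FS_sliding = μW / P_a = 0.48×182 / 46.62 = 1.874.

1.87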